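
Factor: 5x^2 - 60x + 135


Roots satisfy r1 + r2 = -b/a = 12 and r1*r2 = c/a = 27.
So r1 = 3, r2 = 9.
5x^2 - 60x + 135 = 5(x - r1)(x - r2) = 5(x - 3)(x - 9)


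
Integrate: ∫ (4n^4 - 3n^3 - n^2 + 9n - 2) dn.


Reverse power rule on each term:
  ∫ 4n^4 dn = (4/5)n^5
  ∫ -3n^3 dn = -(3/4)n^4
  ∫ -n^2 dn = -(1/3)n^3
  ∫ 9n dn = (9/2)n^2
  ∫ -2 dn = -2n
F(n) = (4/5)n^5 - (3/4)n^4 - (1/3)n^3 + (9/2)n^2 - 2n + C


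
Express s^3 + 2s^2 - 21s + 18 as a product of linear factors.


Try integer roots (divisors of 18). s=-6: p(-6)=0.
Divide out (s + 6): quotient is s^2 - 4s + 3.
Factor the quadratic: (s - 1)(s - 3)
Result: (s + 6)(s - 1)(s - 3)


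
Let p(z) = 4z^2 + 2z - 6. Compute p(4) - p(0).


p(4) = 66
p(0) = -6
p(4) - p(0) = 66 + 6 = 72


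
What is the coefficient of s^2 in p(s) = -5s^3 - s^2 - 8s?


Read off the coefficient of s^2: -1


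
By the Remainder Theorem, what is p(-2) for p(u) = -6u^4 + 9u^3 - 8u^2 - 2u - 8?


By the Remainder Theorem, the remainder equals p(-2):
  -6*(-2)^4 = -96
  9*(-2)^3 = -72
  -8*(-2)^2 = -32
  -2*(-2)^1 = 4
  constant: -8
Sum: -96 - 72 - 32 + 4 - 8 = -204


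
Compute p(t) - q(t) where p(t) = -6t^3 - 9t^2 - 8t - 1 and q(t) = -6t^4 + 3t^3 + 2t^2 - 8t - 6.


Distribute the minus sign:
  (-6t^3 - 9t^2 - 8t - 1)
- (-6t^4 + 3t^3 + 2t^2 - 8t - 6)
Negate second polynomial: 6t^4 - 3t^3 - 2t^2 + 8t + 6
Add: 6t^4 - 9t^3 - 11t^2 + 5


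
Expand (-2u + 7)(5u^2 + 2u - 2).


Distribute each term of the first polynomial:
  (-2u)(5u^2 + 2u - 2) = -10u^3 - 4u^2 + 4u
  (7)(5u^2 + 2u - 2) = 35u^2 + 14u - 14
Sum: -10u^3 + 31u^2 + 18u - 14


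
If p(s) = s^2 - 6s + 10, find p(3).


Using direct substitution:
  1 * (3)^2 = 9
  -6 * (3)^1 = -18
  constant: 10
Sum = 9 - 18 + 10 = 1


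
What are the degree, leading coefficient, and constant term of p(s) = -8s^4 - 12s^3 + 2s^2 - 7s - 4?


Highest power of s is 4, with coefficient -8. Constant term is -4.
Degree = 4, leading coefficient = -8, constant term = -4


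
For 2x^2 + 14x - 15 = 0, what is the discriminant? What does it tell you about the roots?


D = b^2 - 4ac = (14)^2 - 4(2)(-15) = 196 + 120 = 316
Since D > 0: two distinct irrational roots


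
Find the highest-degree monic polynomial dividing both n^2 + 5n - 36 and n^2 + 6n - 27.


Factor each:
  n^2 + 5n - 36 = (n + 9)(n - 4)
  n^2 + 6n - 27 = (n + 9)(n - 3)
Common monic factor: n + 9


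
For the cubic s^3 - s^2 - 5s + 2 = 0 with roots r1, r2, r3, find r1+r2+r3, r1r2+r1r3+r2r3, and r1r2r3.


Monic cubic s^3+bs^2+cs+d=0: sum=-b, pairwise sum=c, product=-d.
b=-1, c=-5, d=2
r1+r2+r3 = 1
r1r2+r1r3+r2r3 = -5
r1r2r3 = -2


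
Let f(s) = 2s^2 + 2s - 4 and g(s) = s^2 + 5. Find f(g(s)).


Substitute g(s) into f:
f(g(s)) = 2*(s^2 + 5)^2 + 2*(s^2 + 5) + (-4)
(s^2 + 5)^2 = s^4 + 10s^2 + 25
Expand and combine: 2s^4 + 22s^2 + 56


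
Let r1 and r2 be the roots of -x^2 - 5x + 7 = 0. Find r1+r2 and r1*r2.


For ax^2+bx+c=0: sum = -b/a, product = c/a.
a=-1, b=-5, c=7
Sum = -(-5)/-1 = -5
Product = (7)/-1 = -7


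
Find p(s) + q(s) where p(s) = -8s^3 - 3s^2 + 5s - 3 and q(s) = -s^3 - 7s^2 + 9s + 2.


Align terms by degree and add:
  -8s^3 - 3s^2 + 5s - 3
  -s^3 - 7s^2 + 9s + 2
= -9s^3 - 10s^2 + 14s - 1


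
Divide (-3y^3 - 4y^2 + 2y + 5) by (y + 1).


(-3y^3 - 4y^2 + 2y + 5) / (y + 1)
Step 1: -3y^2 * (y + 1) = -3y^3 - 3y^2; subtract.
Step 2: -y * (y + 1) = -y^2 - y; subtract.
Step 3: 3 * (y + 1) = 3y + 3; subtract.
Quotient: -3y^2 - y + 3, Remainder: 2


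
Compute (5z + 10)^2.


Expand (5z + 10)^2 by repeated multiplication:
= 25z^2 + 100z + 100


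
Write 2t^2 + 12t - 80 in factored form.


Roots satisfy r1 + r2 = -b/a = -6 and r1*r2 = c/a = -40.
So r1 = -10, r2 = 4.
2t^2 + 12t - 80 = 2(t - r1)(t - r2) = 2(t + 10)(t - 4)


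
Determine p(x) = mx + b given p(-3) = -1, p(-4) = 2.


p(x) = mx + b. Using p(-3)=-1, p(-4)=2:
m = (-1 - 2)/(-3 + 4) = -3/1 = -3
b = -1 - m*(-3) = -1 - 9 = -10
p(x) = -3x - 10


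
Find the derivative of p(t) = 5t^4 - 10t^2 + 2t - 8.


Apply the power rule term by term:
  d/dt(5t^4) = 20t^3
  d/dt(-10t^2) = -20t
  d/dt(2t) = 2
  d/dt(-8) = 0
p'(t) = 20t^3 - 20t + 2


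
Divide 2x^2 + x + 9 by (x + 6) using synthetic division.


Synthetic division with c = -6. Coefficients: 2, 1, 9
Bring down 2.
  2 * -6 = -12; -12 + 1 = -11
  -11 * -6 = 66; 66 + 9 = 75
Quotient: 2x - 11, Remainder: 75


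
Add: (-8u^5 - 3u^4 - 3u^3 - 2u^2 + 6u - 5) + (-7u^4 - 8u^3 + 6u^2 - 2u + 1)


Align terms by degree and add:
  -8u^5 - 3u^4 - 3u^3 - 2u^2 + 6u - 5
  -7u^4 - 8u^3 + 6u^2 - 2u + 1
= -8u^5 - 10u^4 - 11u^3 + 4u^2 + 4u - 4


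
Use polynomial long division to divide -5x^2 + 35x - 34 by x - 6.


(-5x^2 + 35x - 34) / (x - 6)
Step 1: -5x * (x - 6) = -5x^2 + 30x; subtract.
Step 2: 5 * (x - 6) = 5x - 30; subtract.
Quotient: -5x + 5, Remainder: -4


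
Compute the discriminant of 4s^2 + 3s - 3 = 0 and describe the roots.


D = b^2 - 4ac = (3)^2 - 4(4)(-3) = 9 + 48 = 57
Since D > 0: two distinct irrational roots


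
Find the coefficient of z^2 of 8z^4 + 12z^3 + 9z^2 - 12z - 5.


Read off the coefficient of z^2: 9


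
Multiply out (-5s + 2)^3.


Expand (-5s + 2)^3 by repeated multiplication:
  (-5s + 2)^2 = 25s^2 - 20s + 4
= -125s^3 + 150s^2 - 60s + 8


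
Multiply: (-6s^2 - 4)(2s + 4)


Distribute each term of the first polynomial:
  (-6s^2)(2s + 4) = -12s^3 - 24s^2
  (-4)(2s + 4) = -8s - 16
Sum: -12s^3 - 24s^2 - 8s - 16


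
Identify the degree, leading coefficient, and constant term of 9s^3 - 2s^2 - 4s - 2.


Highest power of s is 3, with coefficient 9. Constant term is -2.
Degree = 3, leading coefficient = 9, constant term = -2


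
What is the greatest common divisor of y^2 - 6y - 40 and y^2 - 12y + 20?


Factor each:
  y^2 - 6y - 40 = (y - 10)(y + 4)
  y^2 - 12y + 20 = (y - 10)(y - 2)
Common monic factor: y - 10


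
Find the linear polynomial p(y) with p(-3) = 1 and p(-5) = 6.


p(y) = my + b. Using p(-3)=1, p(-5)=6:
m = (1 - 6)/(-3 + 5) = -5/2 = -5/2
b = 1 - m*(-3) = 1 - 15/2 = -13/2
p(y) = -(5/2)y - (13/2)


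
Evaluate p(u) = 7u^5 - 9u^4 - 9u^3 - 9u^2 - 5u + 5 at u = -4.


Using direct substitution:
  7 * (-4)^5 = -7168
  -9 * (-4)^4 = -2304
  -9 * (-4)^3 = 576
  -9 * (-4)^2 = -144
  -5 * (-4)^1 = 20
  constant: 5
Sum = -7168 - 2304 + 576 - 144 + 20 + 5 = -9015


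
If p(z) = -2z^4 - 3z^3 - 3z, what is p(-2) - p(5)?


p(-2) = -2
p(5) = -1640
p(-2) - p(5) = -2 + 1640 = 1638


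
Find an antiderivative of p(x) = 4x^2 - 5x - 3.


Reverse power rule on each term:
  ∫ 4x^2 dx = (4/3)x^3
  ∫ -5x dx = -(5/2)x^2
  ∫ -3 dx = -3x
F(x) = (4/3)x^3 - (5/2)x^2 - 3x + C


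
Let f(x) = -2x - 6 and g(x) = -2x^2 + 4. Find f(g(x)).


Substitute g(x) into f:
f(g(x)) = -2*(-2x^2 + 4) + (-6)
Expand and combine: 4x^2 - 14


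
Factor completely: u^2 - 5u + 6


Roots satisfy r1 + r2 = -b/a = 5 and r1*r2 = c/a = 6.
So r1 = 2, r2 = 3.
u^2 - 5u + 6 = (u - r1)(u - r2) = (u - 2)(u - 3)


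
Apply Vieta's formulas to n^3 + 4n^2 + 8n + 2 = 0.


Monic cubic n^3+bn^2+cn+d=0: sum=-b, pairwise sum=c, product=-d.
b=4, c=8, d=2
r1+r2+r3 = -4
r1r2+r1r3+r2r3 = 8
r1r2r3 = -2


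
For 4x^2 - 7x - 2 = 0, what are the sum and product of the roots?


For ax^2+bx+c=0: sum = -b/a, product = c/a.
a=4, b=-7, c=-2
Sum = -(-7)/4 = 7/4
Product = (-2)/4 = -1/2


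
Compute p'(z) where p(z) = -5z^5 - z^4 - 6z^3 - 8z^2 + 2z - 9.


Apply the power rule term by term:
  d/dz(-5z^5) = -25z^4
  d/dz(-z^4) = -4z^3
  d/dz(-6z^3) = -18z^2
  d/dz(-8z^2) = -16z
  d/dz(2z) = 2
  d/dz(-9) = 0
p'(z) = -25z^4 - 4z^3 - 18z^2 - 16z + 2


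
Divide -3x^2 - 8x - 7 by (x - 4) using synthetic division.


Synthetic division with c = 4. Coefficients: -3, -8, -7
Bring down -3.
  -3 * 4 = -12; -12 - 8 = -20
  -20 * 4 = -80; -80 - 7 = -87
Quotient: -3x - 20, Remainder: -87


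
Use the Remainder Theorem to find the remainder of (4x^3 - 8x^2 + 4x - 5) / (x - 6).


By the Remainder Theorem, the remainder equals p(6):
  4*(6)^3 = 864
  -8*(6)^2 = -288
  4*(6)^1 = 24
  constant: -5
Sum: 864 - 288 + 24 - 5 = 595


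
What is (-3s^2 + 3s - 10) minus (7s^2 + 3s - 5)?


Distribute the minus sign:
  (-3s^2 + 3s - 10)
- (7s^2 + 3s - 5)
Negate second polynomial: -7s^2 - 3s + 5
Add: -10s^2 - 5


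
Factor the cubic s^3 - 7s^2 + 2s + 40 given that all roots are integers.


Try integer roots (divisors of 40). s=-2: p(-2)=0.
Divide out (s + 2): quotient is s^2 - 9s + 20.
Factor the quadratic: (s - 5)(s - 4)
Result: (s + 2)(s - 5)(s - 4)


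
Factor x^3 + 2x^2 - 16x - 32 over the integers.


Try integer roots (divisors of -32). x=-2: p(-2)=0.
Divide out (x + 2): quotient is x^2 - 16.
Factor the quadratic: (x + 4)(x - 4)
Result: (x + 2)(x + 4)(x - 4)


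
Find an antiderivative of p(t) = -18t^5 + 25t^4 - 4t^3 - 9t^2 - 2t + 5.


Reverse power rule on each term:
  ∫ -18t^5 dt = -3t^6
  ∫ 25t^4 dt = 5t^5
  ∫ -4t^3 dt = -t^4
  ∫ -9t^2 dt = -3t^3
  ∫ -2t dt = -t^2
  ∫ 5 dt = 5t
F(t) = -3t^6 + 5t^5 - t^4 - 3t^3 - t^2 + 5t + C


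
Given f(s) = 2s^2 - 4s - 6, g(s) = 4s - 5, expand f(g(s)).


Substitute g(s) into f:
f(g(s)) = 2*(4s - 5)^2 + (-4)*(4s - 5) + (-6)
(4s - 5)^2 = 16s^2 - 40s + 25
Expand and combine: 32s^2 - 96s + 64


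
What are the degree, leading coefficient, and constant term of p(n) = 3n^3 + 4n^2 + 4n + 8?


Highest power of n is 3, with coefficient 3. Constant term is 8.
Degree = 3, leading coefficient = 3, constant term = 8


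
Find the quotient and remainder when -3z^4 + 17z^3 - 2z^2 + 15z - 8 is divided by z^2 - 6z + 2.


(-3z^4 + 17z^3 - 2z^2 + 15z - 8) / (z^2 - 6z + 2)
Step 1: -3z^2 * (z^2 - 6z + 2) = -3z^4 + 18z^3 - 6z^2; subtract.
Step 2: -z * (z^2 - 6z + 2) = -z^3 + 6z^2 - 2z; subtract.
Step 3: -2 * (z^2 - 6z + 2) = -2z^2 + 12z - 4; subtract.
Quotient: -3z^2 - z - 2, Remainder: 5z - 4


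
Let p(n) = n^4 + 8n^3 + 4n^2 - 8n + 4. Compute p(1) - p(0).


p(1) = 9
p(0) = 4
p(1) - p(0) = 9 - 4 = 5


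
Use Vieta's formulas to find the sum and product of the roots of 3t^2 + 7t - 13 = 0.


For at^2+bt+c=0: sum = -b/a, product = c/a.
a=3, b=7, c=-13
Sum = -(7)/3 = -7/3
Product = (-13)/3 = -13/3


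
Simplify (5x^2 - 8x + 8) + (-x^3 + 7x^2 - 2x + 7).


Align terms by degree and add:
  5x^2 - 8x + 8
  -x^3 + 7x^2 - 2x + 7
= -x^3 + 12x^2 - 10x + 15


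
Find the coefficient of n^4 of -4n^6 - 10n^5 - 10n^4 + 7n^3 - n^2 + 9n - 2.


Read off the coefficient of n^4: -10


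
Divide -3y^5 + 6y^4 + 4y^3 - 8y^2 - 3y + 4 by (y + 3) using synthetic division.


Synthetic division with c = -3. Coefficients: -3, 6, 4, -8, -3, 4
Bring down -3.
  -3 * -3 = 9; 9 + 6 = 15
  15 * -3 = -45; -45 + 4 = -41
  -41 * -3 = 123; 123 - 8 = 115
  115 * -3 = -345; -345 - 3 = -348
  -348 * -3 = 1044; 1044 + 4 = 1048
Quotient: -3y^4 + 15y^3 - 41y^2 + 115y - 348, Remainder: 1048


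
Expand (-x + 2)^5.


Expand (-x + 2)^5 by repeated multiplication:
  (-x + 2)^2 = x^2 - 4x + 4
  (-x + 2)^3 = -x^3 + 6x^2 - 12x + 8
  (-x + 2)^4 = x^4 - 8x^3 + 24x^2 - 32x + 16
= -x^5 + 10x^4 - 40x^3 + 80x^2 - 80x + 32


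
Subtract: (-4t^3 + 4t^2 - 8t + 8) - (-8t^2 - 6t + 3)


Distribute the minus sign:
  (-4t^3 + 4t^2 - 8t + 8)
- (-8t^2 - 6t + 3)
Negate second polynomial: 8t^2 + 6t - 3
Add: -4t^3 + 12t^2 - 2t + 5


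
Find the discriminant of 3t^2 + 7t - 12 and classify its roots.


D = b^2 - 4ac = (7)^2 - 4(3)(-12) = 49 + 144 = 193
Since D > 0: two distinct irrational roots


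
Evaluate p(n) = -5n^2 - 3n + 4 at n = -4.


Using direct substitution:
  -5 * (-4)^2 = -80
  -3 * (-4)^1 = 12
  constant: 4
Sum = -80 + 12 + 4 = -64


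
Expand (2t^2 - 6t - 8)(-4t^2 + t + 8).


Distribute each term of the first polynomial:
  (2t^2)(-4t^2 + t + 8) = -8t^4 + 2t^3 + 16t^2
  (-6t)(-4t^2 + t + 8) = 24t^3 - 6t^2 - 48t
  (-8)(-4t^2 + t + 8) = 32t^2 - 8t - 64
Sum: -8t^4 + 26t^3 + 42t^2 - 56t - 64


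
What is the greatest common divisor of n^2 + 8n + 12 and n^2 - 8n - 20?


Factor each:
  n^2 + 8n + 12 = (n + 2)(n + 6)
  n^2 - 8n - 20 = (n + 2)(n - 10)
Common monic factor: n + 2


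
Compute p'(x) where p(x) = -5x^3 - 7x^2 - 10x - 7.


Apply the power rule term by term:
  d/dx(-5x^3) = -15x^2
  d/dx(-7x^2) = -14x
  d/dx(-10x) = -10
  d/dx(-7) = 0
p'(x) = -15x^2 - 14x - 10


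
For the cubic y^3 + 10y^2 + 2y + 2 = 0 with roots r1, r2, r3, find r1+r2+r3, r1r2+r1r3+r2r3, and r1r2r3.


Monic cubic y^3+by^2+cy+d=0: sum=-b, pairwise sum=c, product=-d.
b=10, c=2, d=2
r1+r2+r3 = -10
r1r2+r1r3+r2r3 = 2
r1r2r3 = -2


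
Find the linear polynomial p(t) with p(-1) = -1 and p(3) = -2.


p(t) = mt + b. Using p(-1)=-1, p(3)=-2:
m = (-1 + 2)/(-1 - 3) = 1/-4 = -1/4
b = -1 - m*(-1) = -1 - 1/4 = -5/4
p(t) = -(1/4)t - (5/4)


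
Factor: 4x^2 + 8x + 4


Roots satisfy r1 + r2 = -b/a = -2 and r1*r2 = c/a = 1.
So r1 = -1, r2 = -1.
4x^2 + 8x + 4 = 4(x - r1)(x - r2) = 4(x + 1)(x + 1)


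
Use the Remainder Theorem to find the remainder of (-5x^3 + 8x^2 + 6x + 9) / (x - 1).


By the Remainder Theorem, the remainder equals p(1):
  -5*(1)^3 = -5
  8*(1)^2 = 8
  6*(1)^1 = 6
  constant: 9
Sum: -5 + 8 + 6 + 9 = 18


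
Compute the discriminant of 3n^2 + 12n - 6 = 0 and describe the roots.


D = b^2 - 4ac = (12)^2 - 4(3)(-6) = 144 + 72 = 216
Since D > 0: two distinct irrational roots


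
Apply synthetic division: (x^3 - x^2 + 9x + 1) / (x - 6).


Synthetic division with c = 6. Coefficients: 1, -1, 9, 1
Bring down 1.
  1 * 6 = 6; 6 - 1 = 5
  5 * 6 = 30; 30 + 9 = 39
  39 * 6 = 234; 234 + 1 = 235
Quotient: x^2 + 5x + 39, Remainder: 235


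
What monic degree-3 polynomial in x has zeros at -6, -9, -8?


p(x) = (x + 6)(x + 9)(x + 8)
Expand: x^3 + 23x^2 + 174x + 432


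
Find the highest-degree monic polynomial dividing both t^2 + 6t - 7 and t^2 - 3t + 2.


Factor each:
  t^2 + 6t - 7 = (t - 1)(t + 7)
  t^2 - 3t + 2 = (t - 1)(t - 2)
Common monic factor: t - 1


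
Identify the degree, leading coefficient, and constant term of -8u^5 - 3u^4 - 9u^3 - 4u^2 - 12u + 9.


Highest power of u is 5, with coefficient -8. Constant term is 9.
Degree = 5, leading coefficient = -8, constant term = 9


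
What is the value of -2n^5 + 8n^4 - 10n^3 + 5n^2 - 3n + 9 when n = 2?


Using direct substitution:
  -2 * (2)^5 = -64
  8 * (2)^4 = 128
  -10 * (2)^3 = -80
  5 * (2)^2 = 20
  -3 * (2)^1 = -6
  constant: 9
Sum = -64 + 128 - 80 + 20 - 6 + 9 = 7


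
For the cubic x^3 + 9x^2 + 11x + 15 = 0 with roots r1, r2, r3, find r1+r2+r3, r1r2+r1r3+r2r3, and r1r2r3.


Monic cubic x^3+bx^2+cx+d=0: sum=-b, pairwise sum=c, product=-d.
b=9, c=11, d=15
r1+r2+r3 = -9
r1r2+r1r3+r2r3 = 11
r1r2r3 = -15


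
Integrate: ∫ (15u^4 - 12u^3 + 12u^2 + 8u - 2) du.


Reverse power rule on each term:
  ∫ 15u^4 du = 3u^5
  ∫ -12u^3 du = -3u^4
  ∫ 12u^2 du = 4u^3
  ∫ 8u du = 4u^2
  ∫ -2 du = -2u
F(u) = 3u^5 - 3u^4 + 4u^3 + 4u^2 - 2u + C


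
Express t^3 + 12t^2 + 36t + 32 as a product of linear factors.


Try integer roots (divisors of 32). t=-8: p(-8)=0.
Divide out (t + 8): quotient is t^2 + 4t + 4.
Factor the quadratic: (t + 2)(t + 2)
Result: (t + 8)(t + 2)(t + 2)


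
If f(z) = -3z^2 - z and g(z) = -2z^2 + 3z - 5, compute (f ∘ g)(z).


Substitute g(z) into f:
f(g(z)) = -3*(-2z^2 + 3z - 5)^2 + (-1)*(-2z^2 + 3z - 5)
(-2z^2 + 3z - 5)^2 = 4z^4 - 12z^3 + 29z^2 - 30z + 25
Expand and combine: -12z^4 + 36z^3 - 85z^2 + 87z - 70


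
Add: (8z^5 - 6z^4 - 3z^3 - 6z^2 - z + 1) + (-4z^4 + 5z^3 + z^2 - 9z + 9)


Align terms by degree and add:
  8z^5 - 6z^4 - 3z^3 - 6z^2 - z + 1
  -4z^4 + 5z^3 + z^2 - 9z + 9
= 8z^5 - 10z^4 + 2z^3 - 5z^2 - 10z + 10


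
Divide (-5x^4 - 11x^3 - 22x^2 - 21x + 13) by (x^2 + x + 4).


(-5x^4 - 11x^3 - 22x^2 - 21x + 13) / (x^2 + x + 4)
Step 1: -5x^2 * (x^2 + x + 4) = -5x^4 - 5x^3 - 20x^2; subtract.
Step 2: -6x * (x^2 + x + 4) = -6x^3 - 6x^2 - 24x; subtract.
Step 3: 4 * (x^2 + x + 4) = 4x^2 + 4x + 16; subtract.
Quotient: -5x^2 - 6x + 4, Remainder: -x - 3


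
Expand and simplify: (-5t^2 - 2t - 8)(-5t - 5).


Distribute each term of the first polynomial:
  (-5t^2)(-5t - 5) = 25t^3 + 25t^2
  (-2t)(-5t - 5) = 10t^2 + 10t
  (-8)(-5t - 5) = 40t + 40
Sum: 25t^3 + 35t^2 + 50t + 40


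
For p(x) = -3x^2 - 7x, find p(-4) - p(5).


p(-4) = -20
p(5) = -110
p(-4) - p(5) = -20 + 110 = 90


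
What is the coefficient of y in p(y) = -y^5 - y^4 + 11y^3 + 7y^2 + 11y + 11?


Read off the coefficient of y: 11


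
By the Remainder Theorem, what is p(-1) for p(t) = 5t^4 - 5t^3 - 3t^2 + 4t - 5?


By the Remainder Theorem, the remainder equals p(-1):
  5*(-1)^4 = 5
  -5*(-1)^3 = 5
  -3*(-1)^2 = -3
  4*(-1)^1 = -4
  constant: -5
Sum: 5 + 5 - 3 - 4 - 5 = -2


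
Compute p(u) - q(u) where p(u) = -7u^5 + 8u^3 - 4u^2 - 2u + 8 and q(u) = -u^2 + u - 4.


Distribute the minus sign:
  (-7u^5 + 8u^3 - 4u^2 - 2u + 8)
- (-u^2 + u - 4)
Negate second polynomial: u^2 - u + 4
Add: -7u^5 + 8u^3 - 3u^2 - 3u + 12


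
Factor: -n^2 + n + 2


Roots satisfy r1 + r2 = -b/a = 1 and r1*r2 = c/a = -2.
So r1 = -1, r2 = 2.
-n^2 + n + 2 = -(n - r1)(n - r2) = -(n + 1)(n - 2)


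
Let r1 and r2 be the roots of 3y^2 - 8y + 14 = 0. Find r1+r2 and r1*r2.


For ay^2+by+c=0: sum = -b/a, product = c/a.
a=3, b=-8, c=14
Sum = -(-8)/3 = 8/3
Product = (14)/3 = 14/3


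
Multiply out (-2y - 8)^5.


Expand (-2y - 8)^5 by repeated multiplication:
  (-2y - 8)^2 = 4y^2 + 32y + 64
  (-2y - 8)^3 = -8y^3 - 96y^2 - 384y - 512
  (-2y - 8)^4 = 16y^4 + 256y^3 + 1536y^2 + 4096y + 4096
= -32y^5 - 640y^4 - 5120y^3 - 20480y^2 - 40960y - 32768


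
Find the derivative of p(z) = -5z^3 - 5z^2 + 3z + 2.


Apply the power rule term by term:
  d/dz(-5z^3) = -15z^2
  d/dz(-5z^2) = -10z
  d/dz(3z) = 3
  d/dz(2) = 0
p'(z) = -15z^2 - 10z + 3


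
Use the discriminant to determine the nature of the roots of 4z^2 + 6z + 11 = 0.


D = b^2 - 4ac = (6)^2 - 4(4)(11) = 36 - 176 = -140
Since D < 0: two complex conjugate roots (no real roots)


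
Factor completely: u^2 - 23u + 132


Roots satisfy r1 + r2 = -b/a = 23 and r1*r2 = c/a = 132.
So r1 = 12, r2 = 11.
u^2 - 23u + 132 = (u - r1)(u - r2) = (u - 12)(u - 11)


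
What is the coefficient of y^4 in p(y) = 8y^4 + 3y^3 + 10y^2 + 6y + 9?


Read off the coefficient of y^4: 8


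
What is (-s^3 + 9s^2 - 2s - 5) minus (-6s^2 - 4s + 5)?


Distribute the minus sign:
  (-s^3 + 9s^2 - 2s - 5)
- (-6s^2 - 4s + 5)
Negate second polynomial: 6s^2 + 4s - 5
Add: -s^3 + 15s^2 + 2s - 10


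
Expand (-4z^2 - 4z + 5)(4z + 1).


Distribute each term of the first polynomial:
  (-4z^2)(4z + 1) = -16z^3 - 4z^2
  (-4z)(4z + 1) = -16z^2 - 4z
  (5)(4z + 1) = 20z + 5
Sum: -16z^3 - 20z^2 + 16z + 5


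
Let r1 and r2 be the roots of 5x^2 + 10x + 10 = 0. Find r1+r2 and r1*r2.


For ax^2+bx+c=0: sum = -b/a, product = c/a.
a=5, b=10, c=10
Sum = -(10)/5 = -2
Product = (10)/5 = 2


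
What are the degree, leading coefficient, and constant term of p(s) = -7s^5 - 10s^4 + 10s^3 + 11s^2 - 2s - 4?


Highest power of s is 5, with coefficient -7. Constant term is -4.
Degree = 5, leading coefficient = -7, constant term = -4


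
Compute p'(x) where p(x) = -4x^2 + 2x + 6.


Apply the power rule term by term:
  d/dx(-4x^2) = -8x
  d/dx(2x) = 2
  d/dx(6) = 0
p'(x) = -8x + 2


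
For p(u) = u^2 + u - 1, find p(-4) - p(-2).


p(-4) = 11
p(-2) = 1
p(-4) - p(-2) = 11 - 1 = 10


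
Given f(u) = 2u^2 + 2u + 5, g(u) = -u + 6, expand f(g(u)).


Substitute g(u) into f:
f(g(u)) = 2*(-u + 6)^2 + 2*(-u + 6) + 5
(-u + 6)^2 = u^2 - 12u + 36
Expand and combine: 2u^2 - 26u + 89


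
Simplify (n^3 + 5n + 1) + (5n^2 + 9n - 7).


Align terms by degree and add:
  n^3 + 5n + 1
+ 5n^2 + 9n - 7
= n^3 + 5n^2 + 14n - 6


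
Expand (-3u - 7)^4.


Expand (-3u - 7)^4 by repeated multiplication:
  (-3u - 7)^2 = 9u^2 + 42u + 49
  (-3u - 7)^3 = -27u^3 - 189u^2 - 441u - 343
= 81u^4 + 756u^3 + 2646u^2 + 4116u + 2401


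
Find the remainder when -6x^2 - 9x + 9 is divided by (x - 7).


By the Remainder Theorem, the remainder equals p(7):
  -6*(7)^2 = -294
  -9*(7)^1 = -63
  constant: 9
Sum: -294 - 63 + 9 = -348


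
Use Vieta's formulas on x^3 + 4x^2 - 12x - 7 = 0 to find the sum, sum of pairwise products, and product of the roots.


Monic cubic x^3+bx^2+cx+d=0: sum=-b, pairwise sum=c, product=-d.
b=4, c=-12, d=-7
r1+r2+r3 = -4
r1r2+r1r3+r2r3 = -12
r1r2r3 = 7


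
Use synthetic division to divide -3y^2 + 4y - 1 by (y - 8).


Synthetic division with c = 8. Coefficients: -3, 4, -1
Bring down -3.
  -3 * 8 = -24; -24 + 4 = -20
  -20 * 8 = -160; -160 - 1 = -161
Quotient: -3y - 20, Remainder: -161


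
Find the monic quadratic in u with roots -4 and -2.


p(u) = (u + 4)(u + 2)
Expand: u^2 + 6u + 8


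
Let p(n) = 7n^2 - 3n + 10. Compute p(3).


Using direct substitution:
  7 * (3)^2 = 63
  -3 * (3)^1 = -9
  constant: 10
Sum = 63 - 9 + 10 = 64


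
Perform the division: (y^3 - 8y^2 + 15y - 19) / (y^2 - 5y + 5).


(y^3 - 8y^2 + 15y - 19) / (y^2 - 5y + 5)
Step 1: y * (y^2 - 5y + 5) = y^3 - 5y^2 + 5y; subtract.
Step 2: -3 * (y^2 - 5y + 5) = -3y^2 + 15y - 15; subtract.
Quotient: y - 3, Remainder: -5y - 4


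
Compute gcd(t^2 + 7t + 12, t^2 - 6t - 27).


Factor each:
  t^2 + 7t + 12 = (t + 3)(t + 4)
  t^2 - 6t - 27 = (t + 3)(t - 9)
Common monic factor: t + 3


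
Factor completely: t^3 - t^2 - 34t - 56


Try integer roots (divisors of -56). t=-4: p(-4)=0.
Divide out (t + 4): quotient is t^2 - 5t - 14.
Factor the quadratic: (t - 7)(t + 2)
Result: (t + 4)(t - 7)(t + 2)


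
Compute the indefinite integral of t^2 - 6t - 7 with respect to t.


Reverse power rule on each term:
  ∫ t^2 dt = (1/3)t^3
  ∫ -6t dt = -3t^2
  ∫ -7 dt = -7t
F(t) = (1/3)t^3 - 3t^2 - 7t + C


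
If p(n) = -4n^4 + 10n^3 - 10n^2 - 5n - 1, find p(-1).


Using direct substitution:
  -4 * (-1)^4 = -4
  10 * (-1)^3 = -10
  -10 * (-1)^2 = -10
  -5 * (-1)^1 = 5
  constant: -1
Sum = -4 - 10 - 10 + 5 - 1 = -20


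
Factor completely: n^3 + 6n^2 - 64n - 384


Try integer roots (divisors of -384). n=8: p(8)=0.
Divide out (n - 8): quotient is n^2 + 14n + 48.
Factor the quadratic: (n + 6)(n + 8)
Result: (n - 8)(n + 6)(n + 8)


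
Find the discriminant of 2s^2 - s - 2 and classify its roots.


D = b^2 - 4ac = (-1)^2 - 4(2)(-2) = 1 + 16 = 17
Since D > 0: two distinct irrational roots


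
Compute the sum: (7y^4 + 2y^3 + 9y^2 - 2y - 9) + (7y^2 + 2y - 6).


Align terms by degree and add:
  7y^4 + 2y^3 + 9y^2 - 2y - 9
+ 7y^2 + 2y - 6
= 7y^4 + 2y^3 + 16y^2 - 15


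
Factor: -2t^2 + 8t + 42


Roots satisfy r1 + r2 = -b/a = 4 and r1*r2 = c/a = -21.
So r1 = -3, r2 = 7.
-2t^2 + 8t + 42 = -2(t - r1)(t - r2) = -2(t + 3)(t - 7)


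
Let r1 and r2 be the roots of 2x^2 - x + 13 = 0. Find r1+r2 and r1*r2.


For ax^2+bx+c=0: sum = -b/a, product = c/a.
a=2, b=-1, c=13
Sum = -(-1)/2 = 1/2
Product = (13)/2 = 13/2


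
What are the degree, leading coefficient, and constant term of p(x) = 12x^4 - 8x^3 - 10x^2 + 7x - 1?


Highest power of x is 4, with coefficient 12. Constant term is -1.
Degree = 4, leading coefficient = 12, constant term = -1


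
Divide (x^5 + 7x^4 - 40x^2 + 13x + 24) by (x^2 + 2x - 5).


(x^5 + 7x^4 - 40x^2 + 13x + 24) / (x^2 + 2x - 5)
Step 1: x^3 * (x^2 + 2x - 5) = x^5 + 2x^4 - 5x^3; subtract.
Step 2: 5x^2 * (x^2 + 2x - 5) = 5x^4 + 10x^3 - 25x^2; subtract.
Step 3: -5x * (x^2 + 2x - 5) = -5x^3 - 10x^2 + 25x; subtract.
Step 4: -5 * (x^2 + 2x - 5) = -5x^2 - 10x + 25; subtract.
Quotient: x^3 + 5x^2 - 5x - 5, Remainder: -2x - 1


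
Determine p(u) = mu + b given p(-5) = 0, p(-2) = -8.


p(u) = mu + b. Using p(-5)=0, p(-2)=-8:
m = (0 + 8)/(-5 + 2) = 8/-3 = -8/3
b = 0 - m*(-5) = 0 - 40/3 = -40/3
p(u) = -(8/3)u - (40/3)


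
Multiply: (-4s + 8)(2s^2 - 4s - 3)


Distribute each term of the first polynomial:
  (-4s)(2s^2 - 4s - 3) = -8s^3 + 16s^2 + 12s
  (8)(2s^2 - 4s - 3) = 16s^2 - 32s - 24
Sum: -8s^3 + 32s^2 - 20s - 24


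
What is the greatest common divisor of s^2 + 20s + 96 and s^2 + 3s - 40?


Factor each:
  s^2 + 20s + 96 = (s + 8)(s + 12)
  s^2 + 3s - 40 = (s + 8)(s - 5)
Common monic factor: s + 8


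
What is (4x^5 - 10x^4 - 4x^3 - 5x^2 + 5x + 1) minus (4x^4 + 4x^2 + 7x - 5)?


Distribute the minus sign:
  (4x^5 - 10x^4 - 4x^3 - 5x^2 + 5x + 1)
- (4x^4 + 4x^2 + 7x - 5)
Negate second polynomial: -4x^4 - 4x^2 - 7x + 5
Add: 4x^5 - 14x^4 - 4x^3 - 9x^2 - 2x + 6


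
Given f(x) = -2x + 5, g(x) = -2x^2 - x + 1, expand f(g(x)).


Substitute g(x) into f:
f(g(x)) = -2*(-2x^2 - x + 1) + 5
Expand and combine: 4x^2 + 2x + 3


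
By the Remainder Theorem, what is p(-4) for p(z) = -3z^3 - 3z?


By the Remainder Theorem, the remainder equals p(-4):
  -3*(-4)^3 = 192
  0*(-4)^2 = 0
  -3*(-4)^1 = 12
  constant: 0
Sum: 192 + 0 + 12 + 0 = 204


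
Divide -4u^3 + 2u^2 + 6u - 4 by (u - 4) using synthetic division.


Synthetic division with c = 4. Coefficients: -4, 2, 6, -4
Bring down -4.
  -4 * 4 = -16; -16 + 2 = -14
  -14 * 4 = -56; -56 + 6 = -50
  -50 * 4 = -200; -200 - 4 = -204
Quotient: -4u^2 - 14u - 50, Remainder: -204


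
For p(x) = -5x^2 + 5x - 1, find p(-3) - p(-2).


p(-3) = -61
p(-2) = -31
p(-3) - p(-2) = -61 + 31 = -30


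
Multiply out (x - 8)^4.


Expand (x - 8)^4 by repeated multiplication:
  (x - 8)^2 = x^2 - 16x + 64
  (x - 8)^3 = x^3 - 24x^2 + 192x - 512
= x^4 - 32x^3 + 384x^2 - 2048x + 4096


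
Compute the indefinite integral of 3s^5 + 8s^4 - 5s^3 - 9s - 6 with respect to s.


Reverse power rule on each term:
  ∫ 3s^5 ds = (1/2)s^6
  ∫ 8s^4 ds = (8/5)s^5
  ∫ -5s^3 ds = -(5/4)s^4
  ∫ -9s ds = -(9/2)s^2
  ∫ -6 ds = -6s
F(s) = (1/2)s^6 + (8/5)s^5 - (5/4)s^4 - (9/2)s^2 - 6s + C


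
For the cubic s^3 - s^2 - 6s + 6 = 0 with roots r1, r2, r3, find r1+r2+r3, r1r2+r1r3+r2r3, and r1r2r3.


Monic cubic s^3+bs^2+cs+d=0: sum=-b, pairwise sum=c, product=-d.
b=-1, c=-6, d=6
r1+r2+r3 = 1
r1r2+r1r3+r2r3 = -6
r1r2r3 = -6


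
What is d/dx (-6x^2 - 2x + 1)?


Apply the power rule term by term:
  d/dx(-6x^2) = -12x
  d/dx(-2x) = -2
  d/dx(1) = 0
p'(x) = -12x - 2


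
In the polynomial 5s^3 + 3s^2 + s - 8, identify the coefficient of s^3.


Read off the coefficient of s^3: 5


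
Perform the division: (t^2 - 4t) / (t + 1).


(t^2 - 4t) / (t + 1)
Step 1: t * (t + 1) = t^2 + t; subtract.
Step 2: -5 * (t + 1) = -5t - 5; subtract.
Quotient: t - 5, Remainder: 5


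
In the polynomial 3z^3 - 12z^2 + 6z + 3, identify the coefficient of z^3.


Read off the coefficient of z^3: 3


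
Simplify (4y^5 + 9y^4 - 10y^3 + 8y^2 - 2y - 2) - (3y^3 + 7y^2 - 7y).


Distribute the minus sign:
  (4y^5 + 9y^4 - 10y^3 + 8y^2 - 2y - 2)
- (3y^3 + 7y^2 - 7y)
Negate second polynomial: -3y^3 - 7y^2 + 7y
Add: 4y^5 + 9y^4 - 13y^3 + y^2 + 5y - 2


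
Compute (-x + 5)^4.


Expand (-x + 5)^4 by repeated multiplication:
  (-x + 5)^2 = x^2 - 10x + 25
  (-x + 5)^3 = -x^3 + 15x^2 - 75x + 125
= x^4 - 20x^3 + 150x^2 - 500x + 625


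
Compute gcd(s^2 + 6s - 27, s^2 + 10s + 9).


Factor each:
  s^2 + 6s - 27 = (s + 9)(s - 3)
  s^2 + 10s + 9 = (s + 9)(s + 1)
Common monic factor: s + 9


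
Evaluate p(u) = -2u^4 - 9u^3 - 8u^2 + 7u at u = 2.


Using direct substitution:
  -2 * (2)^4 = -32
  -9 * (2)^3 = -72
  -8 * (2)^2 = -32
  7 * (2)^1 = 14
  constant: 0
Sum = -32 - 72 - 32 + 14 + 0 = -122


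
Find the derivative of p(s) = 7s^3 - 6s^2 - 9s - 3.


Apply the power rule term by term:
  d/ds(7s^3) = 21s^2
  d/ds(-6s^2) = -12s
  d/ds(-9s) = -9
  d/ds(-3) = 0
p'(s) = 21s^2 - 12s - 9


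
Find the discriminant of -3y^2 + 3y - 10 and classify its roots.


D = b^2 - 4ac = (3)^2 - 4(-3)(-10) = 9 - 120 = -111
Since D < 0: two complex conjugate roots (no real roots)


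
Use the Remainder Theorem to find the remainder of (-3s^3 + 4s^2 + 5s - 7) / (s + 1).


By the Remainder Theorem, the remainder equals p(-1):
  -3*(-1)^3 = 3
  4*(-1)^2 = 4
  5*(-1)^1 = -5
  constant: -7
Sum: 3 + 4 - 5 - 7 = -5


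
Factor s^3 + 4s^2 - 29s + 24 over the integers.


Try integer roots (divisors of 24). s=1: p(1)=0.
Divide out (s - 1): quotient is s^2 + 5s - 24.
Factor the quadratic: (s + 8)(s - 3)
Result: (s - 1)(s + 8)(s - 3)


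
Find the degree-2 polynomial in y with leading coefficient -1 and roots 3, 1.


p(y) = -(y - 3)(y - 1)
Expand: -y^2 + 4y - 3


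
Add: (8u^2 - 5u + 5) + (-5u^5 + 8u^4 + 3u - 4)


Align terms by degree and add:
  8u^2 - 5u + 5
  -5u^5 + 8u^4 + 3u - 4
= -5u^5 + 8u^4 + 8u^2 - 2u + 1


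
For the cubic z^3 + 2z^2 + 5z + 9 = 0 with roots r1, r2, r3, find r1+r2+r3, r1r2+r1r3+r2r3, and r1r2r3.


Monic cubic z^3+bz^2+cz+d=0: sum=-b, pairwise sum=c, product=-d.
b=2, c=5, d=9
r1+r2+r3 = -2
r1r2+r1r3+r2r3 = 5
r1r2r3 = -9


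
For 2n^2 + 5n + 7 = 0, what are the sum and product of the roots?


For an^2+bn+c=0: sum = -b/a, product = c/a.
a=2, b=5, c=7
Sum = -(5)/2 = -5/2
Product = (7)/2 = 7/2


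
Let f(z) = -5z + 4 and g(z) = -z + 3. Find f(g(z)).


Substitute g(z) into f:
f(g(z)) = -5*(-z + 3) + 4
Expand and combine: 5z - 11


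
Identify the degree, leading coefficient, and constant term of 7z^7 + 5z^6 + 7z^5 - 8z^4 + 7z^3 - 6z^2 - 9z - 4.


Highest power of z is 7, with coefficient 7. Constant term is -4.
Degree = 7, leading coefficient = 7, constant term = -4


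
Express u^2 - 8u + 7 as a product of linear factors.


Roots satisfy r1 + r2 = -b/a = 8 and r1*r2 = c/a = 7.
So r1 = 7, r2 = 1.
u^2 - 8u + 7 = (u - r1)(u - r2) = (u - 7)(u - 1)


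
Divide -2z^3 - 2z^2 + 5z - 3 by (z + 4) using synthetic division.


Synthetic division with c = -4. Coefficients: -2, -2, 5, -3
Bring down -2.
  -2 * -4 = 8; 8 - 2 = 6
  6 * -4 = -24; -24 + 5 = -19
  -19 * -4 = 76; 76 - 3 = 73
Quotient: -2z^2 + 6z - 19, Remainder: 73


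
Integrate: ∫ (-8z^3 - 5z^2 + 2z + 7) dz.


Reverse power rule on each term:
  ∫ -8z^3 dz = -2z^4
  ∫ -5z^2 dz = -(5/3)z^3
  ∫ 2z dz = z^2
  ∫ 7 dz = 7z
F(z) = -2z^4 - (5/3)z^3 + z^2 + 7z + C


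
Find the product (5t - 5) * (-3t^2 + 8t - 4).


Distribute each term of the first polynomial:
  (5t)(-3t^2 + 8t - 4) = -15t^3 + 40t^2 - 20t
  (-5)(-3t^2 + 8t - 4) = 15t^2 - 40t + 20
Sum: -15t^3 + 55t^2 - 60t + 20


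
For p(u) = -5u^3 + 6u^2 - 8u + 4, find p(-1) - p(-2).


p(-1) = 23
p(-2) = 84
p(-1) - p(-2) = 23 - 84 = -61


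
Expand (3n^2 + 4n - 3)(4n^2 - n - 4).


Distribute each term of the first polynomial:
  (3n^2)(4n^2 - n - 4) = 12n^4 - 3n^3 - 12n^2
  (4n)(4n^2 - n - 4) = 16n^3 - 4n^2 - 16n
  (-3)(4n^2 - n - 4) = -12n^2 + 3n + 12
Sum: 12n^4 + 13n^3 - 28n^2 - 13n + 12


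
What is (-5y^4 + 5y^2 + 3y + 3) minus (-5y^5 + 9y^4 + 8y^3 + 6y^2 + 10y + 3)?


Distribute the minus sign:
  (-5y^4 + 5y^2 + 3y + 3)
- (-5y^5 + 9y^4 + 8y^3 + 6y^2 + 10y + 3)
Negate second polynomial: 5y^5 - 9y^4 - 8y^3 - 6y^2 - 10y - 3
Add: 5y^5 - 14y^4 - 8y^3 - y^2 - 7y


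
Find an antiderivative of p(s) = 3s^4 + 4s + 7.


Reverse power rule on each term:
  ∫ 3s^4 ds = (3/5)s^5
  ∫ 4s ds = 2s^2
  ∫ 7 ds = 7s
F(s) = (3/5)s^5 + 2s^2 + 7s + C


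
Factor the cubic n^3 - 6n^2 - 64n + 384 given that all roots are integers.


Try integer roots (divisors of 384). n=6: p(6)=0.
Divide out (n - 6): quotient is n^2 - 64.
Factor the quadratic: (n + 8)(n - 8)
Result: (n - 6)(n + 8)(n - 8)


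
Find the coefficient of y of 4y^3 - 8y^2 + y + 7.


Read off the coefficient of y: 1


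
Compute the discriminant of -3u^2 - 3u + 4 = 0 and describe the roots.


D = b^2 - 4ac = (-3)^2 - 4(-3)(4) = 9 + 48 = 57
Since D > 0: two distinct irrational roots


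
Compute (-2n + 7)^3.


Expand (-2n + 7)^3 by repeated multiplication:
  (-2n + 7)^2 = 4n^2 - 28n + 49
= -8n^3 + 84n^2 - 294n + 343


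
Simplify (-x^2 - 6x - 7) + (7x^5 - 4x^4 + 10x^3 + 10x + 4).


Align terms by degree and add:
  -x^2 - 6x - 7
+ 7x^5 - 4x^4 + 10x^3 + 10x + 4
= 7x^5 - 4x^4 + 10x^3 - x^2 + 4x - 3


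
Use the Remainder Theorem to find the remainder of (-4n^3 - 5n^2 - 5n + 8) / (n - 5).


By the Remainder Theorem, the remainder equals p(5):
  -4*(5)^3 = -500
  -5*(5)^2 = -125
  -5*(5)^1 = -25
  constant: 8
Sum: -500 - 125 - 25 + 8 = -642


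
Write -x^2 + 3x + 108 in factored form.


Roots satisfy r1 + r2 = -b/a = 3 and r1*r2 = c/a = -108.
So r1 = 12, r2 = -9.
-x^2 + 3x + 108 = -(x - r1)(x - r2) = -(x - 12)(x + 9)


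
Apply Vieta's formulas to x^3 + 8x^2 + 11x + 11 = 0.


Monic cubic x^3+bx^2+cx+d=0: sum=-b, pairwise sum=c, product=-d.
b=8, c=11, d=11
r1+r2+r3 = -8
r1r2+r1r3+r2r3 = 11
r1r2r3 = -11


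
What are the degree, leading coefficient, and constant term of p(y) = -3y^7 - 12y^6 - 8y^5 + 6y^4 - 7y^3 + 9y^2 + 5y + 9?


Highest power of y is 7, with coefficient -3. Constant term is 9.
Degree = 7, leading coefficient = -3, constant term = 9


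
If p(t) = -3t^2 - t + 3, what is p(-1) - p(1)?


p(-1) = 1
p(1) = -1
p(-1) - p(1) = 1 + 1 = 2


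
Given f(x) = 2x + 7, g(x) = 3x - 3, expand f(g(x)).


Substitute g(x) into f:
f(g(x)) = 2*(3x - 3) + 7
Expand and combine: 6x + 1


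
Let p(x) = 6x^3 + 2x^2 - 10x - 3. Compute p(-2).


Using direct substitution:
  6 * (-2)^3 = -48
  2 * (-2)^2 = 8
  -10 * (-2)^1 = 20
  constant: -3
Sum = -48 + 8 + 20 - 3 = -23


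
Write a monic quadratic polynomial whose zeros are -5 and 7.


p(s) = (s + 5)(s - 7)
Expand: s^2 - 2s - 35


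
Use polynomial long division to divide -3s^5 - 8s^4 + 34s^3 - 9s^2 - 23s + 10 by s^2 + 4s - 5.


(-3s^5 - 8s^4 + 34s^3 - 9s^2 - 23s + 10) / (s^2 + 4s - 5)
Step 1: -3s^3 * (s^2 + 4s - 5) = -3s^5 - 12s^4 + 15s^3; subtract.
Step 2: 4s^2 * (s^2 + 4s - 5) = 4s^4 + 16s^3 - 20s^2; subtract.
Step 3: 3s * (s^2 + 4s - 5) = 3s^3 + 12s^2 - 15s; subtract.
Step 4: -1 * (s^2 + 4s - 5) = -s^2 - 4s + 5; subtract.
Quotient: -3s^3 + 4s^2 + 3s - 1, Remainder: -4s + 5


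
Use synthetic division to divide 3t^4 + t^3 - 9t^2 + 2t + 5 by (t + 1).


Synthetic division with c = -1. Coefficients: 3, 1, -9, 2, 5
Bring down 3.
  3 * -1 = -3; -3 + 1 = -2
  -2 * -1 = 2; 2 - 9 = -7
  -7 * -1 = 7; 7 + 2 = 9
  9 * -1 = -9; -9 + 5 = -4
Quotient: 3t^3 - 2t^2 - 7t + 9, Remainder: -4


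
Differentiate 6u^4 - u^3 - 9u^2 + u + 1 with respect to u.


Apply the power rule term by term:
  d/du(6u^4) = 24u^3
  d/du(-u^3) = -3u^2
  d/du(-9u^2) = -18u
  d/du(u) = 1
  d/du(1) = 0
p'(u) = 24u^3 - 3u^2 - 18u + 1


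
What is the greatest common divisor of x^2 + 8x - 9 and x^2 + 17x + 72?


Factor each:
  x^2 + 8x - 9 = (x + 9)(x - 1)
  x^2 + 17x + 72 = (x + 9)(x + 8)
Common monic factor: x + 9


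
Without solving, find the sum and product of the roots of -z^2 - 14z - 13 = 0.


For az^2+bz+c=0: sum = -b/a, product = c/a.
a=-1, b=-14, c=-13
Sum = -(-14)/-1 = -14
Product = (-13)/-1 = 13


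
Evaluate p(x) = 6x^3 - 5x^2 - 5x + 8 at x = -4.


Using direct substitution:
  6 * (-4)^3 = -384
  -5 * (-4)^2 = -80
  -5 * (-4)^1 = 20
  constant: 8
Sum = -384 - 80 + 20 + 8 = -436


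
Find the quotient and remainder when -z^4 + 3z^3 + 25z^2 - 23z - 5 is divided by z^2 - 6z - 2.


(-z^4 + 3z^3 + 25z^2 - 23z - 5) / (z^2 - 6z - 2)
Step 1: -z^2 * (z^2 - 6z - 2) = -z^4 + 6z^3 + 2z^2; subtract.
Step 2: -3z * (z^2 - 6z - 2) = -3z^3 + 18z^2 + 6z; subtract.
Step 3: 5 * (z^2 - 6z - 2) = 5z^2 - 30z - 10; subtract.
Quotient: -z^2 - 3z + 5, Remainder: z + 5


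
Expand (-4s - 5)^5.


Expand (-4s - 5)^5 by repeated multiplication:
  (-4s - 5)^2 = 16s^2 + 40s + 25
  (-4s - 5)^3 = -64s^3 - 240s^2 - 300s - 125
  (-4s - 5)^4 = 256s^4 + 1280s^3 + 2400s^2 + 2000s + 625
= -1024s^5 - 6400s^4 - 16000s^3 - 20000s^2 - 12500s - 3125


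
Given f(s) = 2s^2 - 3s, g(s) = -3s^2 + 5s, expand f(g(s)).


Substitute g(s) into f:
f(g(s)) = 2*(-3s^2 + 5s)^2 + (-3)*(-3s^2 + 5s)
(-3s^2 + 5s)^2 = 9s^4 - 30s^3 + 25s^2
Expand and combine: 18s^4 - 60s^3 + 59s^2 - 15s


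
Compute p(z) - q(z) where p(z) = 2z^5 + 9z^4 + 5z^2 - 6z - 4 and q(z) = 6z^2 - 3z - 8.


Distribute the minus sign:
  (2z^5 + 9z^4 + 5z^2 - 6z - 4)
- (6z^2 - 3z - 8)
Negate second polynomial: -6z^2 + 3z + 8
Add: 2z^5 + 9z^4 - z^2 - 3z + 4


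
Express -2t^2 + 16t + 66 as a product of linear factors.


Roots satisfy r1 + r2 = -b/a = 8 and r1*r2 = c/a = -33.
So r1 = 11, r2 = -3.
-2t^2 + 16t + 66 = -2(t - r1)(t - r2) = -2(t - 11)(t + 3)


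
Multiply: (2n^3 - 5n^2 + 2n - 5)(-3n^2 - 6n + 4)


Distribute each term of the first polynomial:
  (2n^3)(-3n^2 - 6n + 4) = -6n^5 - 12n^4 + 8n^3
  (-5n^2)(-3n^2 - 6n + 4) = 15n^4 + 30n^3 - 20n^2
  (2n)(-3n^2 - 6n + 4) = -6n^3 - 12n^2 + 8n
  (-5)(-3n^2 - 6n + 4) = 15n^2 + 30n - 20
Sum: -6n^5 + 3n^4 + 32n^3 - 17n^2 + 38n - 20


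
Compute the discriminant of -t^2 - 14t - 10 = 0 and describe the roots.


D = b^2 - 4ac = (-14)^2 - 4(-1)(-10) = 196 - 40 = 156
Since D > 0: two distinct irrational roots


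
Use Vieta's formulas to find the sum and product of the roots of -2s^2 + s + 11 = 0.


For as^2+bs+c=0: sum = -b/a, product = c/a.
a=-2, b=1, c=11
Sum = -(1)/-2 = 1/2
Product = (11)/-2 = -11/2


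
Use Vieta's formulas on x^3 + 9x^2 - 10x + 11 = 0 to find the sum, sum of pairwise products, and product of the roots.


Monic cubic x^3+bx^2+cx+d=0: sum=-b, pairwise sum=c, product=-d.
b=9, c=-10, d=11
r1+r2+r3 = -9
r1r2+r1r3+r2r3 = -10
r1r2r3 = -11


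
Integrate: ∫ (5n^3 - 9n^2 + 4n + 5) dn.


Reverse power rule on each term:
  ∫ 5n^3 dn = (5/4)n^4
  ∫ -9n^2 dn = -3n^3
  ∫ 4n dn = 2n^2
  ∫ 5 dn = 5n
F(n) = (5/4)n^4 - 3n^3 + 2n^2 + 5n + C


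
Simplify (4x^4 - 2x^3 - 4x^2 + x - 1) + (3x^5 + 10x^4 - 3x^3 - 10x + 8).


Align terms by degree and add:
  4x^4 - 2x^3 - 4x^2 + x - 1
+ 3x^5 + 10x^4 - 3x^3 - 10x + 8
= 3x^5 + 14x^4 - 5x^3 - 4x^2 - 9x + 7


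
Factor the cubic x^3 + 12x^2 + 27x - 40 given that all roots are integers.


Try integer roots (divisors of -40). x=-8: p(-8)=0.
Divide out (x + 8): quotient is x^2 + 4x - 5.
Factor the quadratic: (x + 5)(x - 1)
Result: (x + 8)(x + 5)(x - 1)


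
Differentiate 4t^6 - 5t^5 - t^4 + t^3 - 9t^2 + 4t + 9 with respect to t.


Apply the power rule term by term:
  d/dt(4t^6) = 24t^5
  d/dt(-5t^5) = -25t^4
  d/dt(-t^4) = -4t^3
  d/dt(t^3) = 3t^2
  d/dt(-9t^2) = -18t
  d/dt(4t) = 4
  d/dt(9) = 0
p'(t) = 24t^5 - 25t^4 - 4t^3 + 3t^2 - 18t + 4


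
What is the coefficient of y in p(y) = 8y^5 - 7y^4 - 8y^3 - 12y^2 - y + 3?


Read off the coefficient of y: -1


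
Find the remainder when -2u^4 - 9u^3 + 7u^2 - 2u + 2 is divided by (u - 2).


By the Remainder Theorem, the remainder equals p(2):
  -2*(2)^4 = -32
  -9*(2)^3 = -72
  7*(2)^2 = 28
  -2*(2)^1 = -4
  constant: 2
Sum: -32 - 72 + 28 - 4 + 2 = -78


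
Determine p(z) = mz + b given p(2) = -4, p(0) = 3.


p(z) = mz + b. Using p(2)=-4, p(0)=3:
m = (-4 - 3)/(2) = -7/2 = -7/2
b = -4 - m*(2) = -4 + 7 = 3
p(z) = -(7/2)z + 3


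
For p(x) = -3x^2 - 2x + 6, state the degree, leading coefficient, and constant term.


Highest power of x is 2, with coefficient -3. Constant term is 6.
Degree = 2, leading coefficient = -3, constant term = 6


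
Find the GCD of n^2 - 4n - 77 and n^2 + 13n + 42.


Factor each:
  n^2 - 4n - 77 = (n + 7)(n - 11)
  n^2 + 13n + 42 = (n + 7)(n + 6)
Common monic factor: n + 7


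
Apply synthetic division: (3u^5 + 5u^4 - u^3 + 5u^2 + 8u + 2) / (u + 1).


Synthetic division with c = -1. Coefficients: 3, 5, -1, 5, 8, 2
Bring down 3.
  3 * -1 = -3; -3 + 5 = 2
  2 * -1 = -2; -2 - 1 = -3
  -3 * -1 = 3; 3 + 5 = 8
  8 * -1 = -8; -8 + 8 = 0
  0 * -1 = 0; 0 + 2 = 2
Quotient: 3u^4 + 2u^3 - 3u^2 + 8u, Remainder: 2


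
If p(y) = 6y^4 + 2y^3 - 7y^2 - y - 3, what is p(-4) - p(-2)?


p(-4) = 1297
p(-2) = 51
p(-4) - p(-2) = 1297 - 51 = 1246
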